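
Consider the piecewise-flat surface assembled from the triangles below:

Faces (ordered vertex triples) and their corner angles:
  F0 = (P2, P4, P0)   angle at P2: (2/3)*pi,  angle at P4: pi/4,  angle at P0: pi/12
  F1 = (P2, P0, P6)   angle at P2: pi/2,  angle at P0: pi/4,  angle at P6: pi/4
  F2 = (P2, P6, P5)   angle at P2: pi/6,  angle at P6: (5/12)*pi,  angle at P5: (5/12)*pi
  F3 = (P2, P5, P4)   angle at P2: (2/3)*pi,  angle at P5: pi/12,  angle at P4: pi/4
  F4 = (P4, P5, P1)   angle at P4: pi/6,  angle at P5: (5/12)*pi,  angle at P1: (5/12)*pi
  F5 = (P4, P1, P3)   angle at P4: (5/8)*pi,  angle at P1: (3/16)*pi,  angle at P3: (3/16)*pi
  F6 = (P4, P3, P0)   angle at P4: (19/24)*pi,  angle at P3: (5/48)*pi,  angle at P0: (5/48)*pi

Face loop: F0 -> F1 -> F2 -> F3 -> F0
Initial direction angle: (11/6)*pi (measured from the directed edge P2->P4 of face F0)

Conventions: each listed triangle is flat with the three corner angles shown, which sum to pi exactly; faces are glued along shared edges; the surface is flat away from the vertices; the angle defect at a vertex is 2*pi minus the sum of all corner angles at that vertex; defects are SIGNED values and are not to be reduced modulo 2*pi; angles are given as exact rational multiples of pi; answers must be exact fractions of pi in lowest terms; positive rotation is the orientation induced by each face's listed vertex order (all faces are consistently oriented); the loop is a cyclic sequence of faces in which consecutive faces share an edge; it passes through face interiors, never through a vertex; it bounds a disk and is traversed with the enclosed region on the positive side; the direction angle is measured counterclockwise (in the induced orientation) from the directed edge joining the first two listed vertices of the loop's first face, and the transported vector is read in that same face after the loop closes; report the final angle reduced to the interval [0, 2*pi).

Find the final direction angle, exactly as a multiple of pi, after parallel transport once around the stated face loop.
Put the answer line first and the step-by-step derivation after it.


Answer: final direction angle = (11/6)*pi

enclosed vertex P2: corner angles sum to 2*pi, defect = 2*pi - 2*pi = 0
the rotation equals the total enclosed defect, so the final angle is initial + defects (mod 2*pi)
final angle = (11/6)*pi + 0 = (11/6)*pi (mod 2*pi)


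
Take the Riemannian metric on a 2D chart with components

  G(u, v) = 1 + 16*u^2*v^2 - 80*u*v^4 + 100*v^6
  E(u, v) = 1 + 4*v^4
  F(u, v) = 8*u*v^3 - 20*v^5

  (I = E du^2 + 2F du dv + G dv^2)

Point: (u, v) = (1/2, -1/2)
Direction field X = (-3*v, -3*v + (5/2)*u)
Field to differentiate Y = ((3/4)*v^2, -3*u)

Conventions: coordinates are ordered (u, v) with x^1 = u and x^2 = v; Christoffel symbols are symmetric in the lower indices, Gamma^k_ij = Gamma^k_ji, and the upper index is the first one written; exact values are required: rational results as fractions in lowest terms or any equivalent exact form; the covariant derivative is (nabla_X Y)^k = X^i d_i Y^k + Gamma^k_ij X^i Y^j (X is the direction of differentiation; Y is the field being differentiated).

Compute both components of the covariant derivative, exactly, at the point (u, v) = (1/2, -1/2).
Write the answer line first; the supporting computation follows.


Answer: (nabla_X Y)^u = 885/112, (nabla_X Y)^v = 27/56

E = 5/4, F = 1/8, G = 17/16 at the point
E_u = 0, E_v = -2, F_u = -1, F_v = -13/4, G_u = -1, G_v = -11/4
EG - F^2 = 21/16;  g^inv = (16/21) * [[17/16, -1/8], [-1/8, 5/4]]
first-kind symbols [ij,l] = (1/2)(d_i g_jl + d_j g_il - d_l g_ij): [uu,u] = E_u/2 = 0, [uu,v] = F_u - E_v/2 = 0, [uv,u] = E_v/2 = -1, [uv,v] = G_u/2 = -1/2, [vv,u] = F_v - G_u/2 = -11/4, [vv,v] = G_v/2 = -11/8
Gamma^u_ij = (G*[ij,u] - F*[ij,v])/(EG - F^2), Gamma^v_ij = (E*[ij,v] - F*[ij,u])/(EG - F^2)
Gamma_uuu = 0, Gamma_uuv = -16/21, Gamma_uvv = -44/21, Gamma_vuu = 0, Gamma_vuv = -8/21, Gamma_vvv = -22/21
X = (3/2, 11/4), Y = (3/16, -3/2) at the point


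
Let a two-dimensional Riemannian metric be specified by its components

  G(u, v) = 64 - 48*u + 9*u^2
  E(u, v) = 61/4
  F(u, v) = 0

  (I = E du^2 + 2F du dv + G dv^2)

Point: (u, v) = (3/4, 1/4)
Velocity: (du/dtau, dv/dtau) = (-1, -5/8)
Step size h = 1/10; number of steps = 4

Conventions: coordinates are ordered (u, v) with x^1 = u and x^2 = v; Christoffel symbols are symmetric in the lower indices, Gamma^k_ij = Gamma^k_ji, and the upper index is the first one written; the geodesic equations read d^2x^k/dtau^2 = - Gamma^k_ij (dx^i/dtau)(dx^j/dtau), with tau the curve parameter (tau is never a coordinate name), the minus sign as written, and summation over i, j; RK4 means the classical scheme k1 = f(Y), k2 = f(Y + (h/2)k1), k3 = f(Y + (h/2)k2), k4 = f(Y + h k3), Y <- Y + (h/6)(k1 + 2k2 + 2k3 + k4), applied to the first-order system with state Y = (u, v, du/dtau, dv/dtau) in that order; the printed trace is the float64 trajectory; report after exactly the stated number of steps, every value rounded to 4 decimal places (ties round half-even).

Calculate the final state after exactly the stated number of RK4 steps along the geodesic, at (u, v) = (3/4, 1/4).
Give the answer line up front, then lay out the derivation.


Answer: u = 0.3209, v = 0.0449, du/dtau = -1.1320, dv/dtau = -0.4173

f(Y) = (du/dtau, dv/dtau, -Gamma^u_ij Y'^i Y'^j, -Gamma^v_ij Y'^i Y'^j) with the Gammas evaluated at the stage position; h = 0.100000; intermediate values shown to 6 dp
step 0: u = 0.7500, v = 0.2500, du/dtau = -1.0000, dv/dtau = -0.6250
step 1:
  k1: at (u, v) = (0.750000, 0.250000), (du/dtau, dv/dtau) = (-1.000000, -0.625000); Gamma_uuu = 0.000000, Gamma_uuv = 0.000000, Gamma_uvv = 1.131148, Gamma_vuu = 0.000000, Gamma_vuv = -0.521739, Gamma_vvv = 0.000000; k1 = (-1.000000, -0.625000, -0.441855, 0.652174)
  k2: at (u, v) = (0.700000, 0.218750), (du/dtau, dv/dtau) = (-1.022093, -0.592391); Gamma_uuu = 0.000000, Gamma_uuv = 0.000000, Gamma_uvv = 1.160656, Gamma_vuu = 0.000000, Gamma_vuv = -0.508475, Gamma_vvv = 0.000000; k2 = (-1.022093, -0.592391, -0.407306, 0.615741)
  k3: at (u, v) = (0.698895, 0.220380), (du/dtau, dv/dtau) = (-1.020365, -0.594213); Gamma_uuu = 0.000000, Gamma_uuv = 0.000000, Gamma_uvv = 1.161308, Gamma_vuu = 0.000000, Gamma_vuv = -0.508189, Gamma_vvv = 0.000000; k3 = (-1.020365, -0.594213, -0.410045, 0.616245)
  k4: at (u, v) = (0.647963, 0.190579), (du/dtau, dv/dtau) = (-1.041004, -0.563376); Gamma_uuu = 0.000000, Gamma_uuv = 0.000000, Gamma_uvv = 1.191366, Gamma_vuu = 0.000000, Gamma_vuv = -0.495368, Gamma_vvv = 0.000000; k4 = (-1.041004, -0.563376, -0.378130, 0.581043)
  Y <- Y + (h/6)(k1 + 2k2 + 2k3 + k4): u = 0.6479, v = 0.1906, du/dtau = -1.0409, dv/dtau = -0.5634
step 2:
  k1: at (u, v) = (0.647901, 0.190640), (du/dtau, dv/dtau) = (-1.040911, -0.563380); Gamma_uuu = 0.000000, Gamma_uuv = 0.000000, Gamma_uvv = 1.191402, Gamma_vuu = 0.000000, Gamma_vuv = -0.495352, Gamma_vvv = 0.000000; k1 = (-1.040911, -0.563380, -0.378148, 0.580978)
  k2: at (u, v) = (0.595856, 0.162471), (du/dtau, dv/dtau) = (-1.059819, -0.534331); Gamma_uuu = 0.000000, Gamma_uuv = 0.000000, Gamma_uvv = 1.222118, Gamma_vuu = 0.000000, Gamma_vuv = -0.482903, Gamma_vvv = 0.000000; k2 = (-1.059819, -0.534331, -0.348927, 0.546930)
  k3: at (u, v) = (0.594910, 0.163924), (du/dtau, dv/dtau) = (-1.058358, -0.536034); Gamma_uuu = 0.000000, Gamma_uuv = 0.000000, Gamma_uvv = 1.222676, Gamma_vuu = 0.000000, Gamma_vuv = -0.482682, Gamma_vvv = 0.000000; k3 = (-1.058358, -0.536034, -0.351314, 0.547666)
  k4: at (u, v) = (0.542066, 0.137037), (du/dtau, dv/dtau) = (-1.076043, -0.508614); Gamma_uuu = 0.000000, Gamma_uuv = 0.000000, Gamma_uvv = 1.253863, Gamma_vuu = 0.000000, Gamma_vuv = -0.470677, Gamma_vvv = 0.000000; k4 = (-1.076043, -0.508614, -0.324359, 0.515193)
  Y <- Y + (h/6)(k1 + 2k2 + 2k3 + k4): u = 0.5420, v = 0.1371, du/dtau = -1.0760, dv/dtau = -0.5086
step 3:
  k1: at (u, v) = (0.542013, 0.137095), (du/dtau, dv/dtau) = (-1.075961, -0.508624); Gamma_uuu = 0.000000, Gamma_uuv = 0.000000, Gamma_uvv = 1.253894, Gamma_vuu = 0.000000, Gamma_vuv = -0.470665, Gamma_vvv = 0.000000; k1 = (-1.075961, -0.508624, -0.324381, 0.515152)
  k2: at (u, v) = (0.488215, 0.111664), (du/dtau, dv/dtau) = (-1.092180, -0.482867); Gamma_uuu = 0.000000, Gamma_uuv = 0.000000, Gamma_uvv = 1.285644, Gamma_vuu = 0.000000, Gamma_vuv = -0.459042, Gamma_vvv = 0.000000; k2 = (-1.092180, -0.482867, -0.299761, 0.484176)
  k3: at (u, v) = (0.487404, 0.112952), (du/dtau, dv/dtau) = (-1.090949, -0.484415); Gamma_uuu = 0.000000, Gamma_uuv = 0.000000, Gamma_uvv = 1.286122, Gamma_vuu = 0.000000, Gamma_vuv = -0.458871, Gamma_vvv = 0.000000; k3 = (-1.090949, -0.484415, -0.301799, 0.485001)
  k4: at (u, v) = (0.432918, 0.088653), (du/dtau, dv/dtau) = (-1.106141, -0.460124); Gamma_uuu = 0.000000, Gamma_uuv = 0.000000, Gamma_uvv = 1.318278, Gamma_vuu = 0.000000, Gamma_vuv = -0.447678, Gamma_vvv = 0.000000; k4 = (-1.106141, -0.460124, -0.279098, 0.455702)
  Y <- Y + (h/6)(k1 + 2k2 + 2k3 + k4): u = 0.4329, v = 0.0887, du/dtau = -1.1061, dv/dtau = -0.4601
step 4:
  k1: at (u, v) = (0.432874, 0.088706), (du/dtau, dv/dtau) = (-1.106071, -0.460137); Gamma_uuu = 0.000000, Gamma_uuv = 0.000000, Gamma_uvv = 1.318304, Gamma_vuu = 0.000000, Gamma_vuv = -0.447669, Gamma_vvv = 0.000000; k1 = (-1.106071, -0.460137, -0.279120, 0.455678)
  k2: at (u, v) = (0.377570, 0.065699), (du/dtau, dv/dtau) = (-1.120027, -0.437353); Gamma_uuu = 0.000000, Gamma_uuv = 0.000000, Gamma_uvv = 1.350942, Gamma_vuu = 0.000000, Gamma_vuv = -0.436854, Gamma_vvv = 0.000000; k2 = (-1.120027, -0.437353, -0.258406, 0.427983)
  k3: at (u, v) = (0.376872, 0.066839), (du/dtau, dv/dtau) = (-1.118992, -0.438738); Gamma_uuu = 0.000000, Gamma_uuv = 0.000000, Gamma_uvv = 1.351354, Gamma_vuu = 0.000000, Gamma_vuv = -0.436720, Gamma_vvv = 0.000000; k3 = (-1.118992, -0.438738, -0.260124, 0.428811)
  k4: at (u, v) = (0.320974, 0.044833), (du/dtau, dv/dtau) = (-1.132084, -0.417256); Gamma_uuu = 0.000000, Gamma_uuv = 0.000000, Gamma_uvv = 1.384343, Gamma_vuu = 0.000000, Gamma_vuv = -0.426313, Gamma_vvv = 0.000000; k4 = (-1.132084, -0.417256, -0.241018, 0.402754)
  Y <- Y + (h/6)(k1 + 2k2 + 2k3 + k4): u = 0.3209, v = 0.0449, du/dtau = -1.1320, dv/dtau = -0.4173


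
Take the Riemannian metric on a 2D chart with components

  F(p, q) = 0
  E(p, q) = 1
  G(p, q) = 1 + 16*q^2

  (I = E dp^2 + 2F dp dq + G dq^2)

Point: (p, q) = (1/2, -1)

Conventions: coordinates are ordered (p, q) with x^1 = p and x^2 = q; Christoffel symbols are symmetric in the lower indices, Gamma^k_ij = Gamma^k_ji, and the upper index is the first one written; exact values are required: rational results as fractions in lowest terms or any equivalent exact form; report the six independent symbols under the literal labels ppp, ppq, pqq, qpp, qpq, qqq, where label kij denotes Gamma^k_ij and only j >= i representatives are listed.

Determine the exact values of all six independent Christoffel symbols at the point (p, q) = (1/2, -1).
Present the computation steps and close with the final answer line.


E = 1, F = 0, G = 17 at the point
E_p = 0, E_q = 0, F_p = 0, F_q = 0, G_p = 0, G_q = -32
EG - F^2 = 17;  g^inv = (1/17) * [[17, 0], [0, 1]]
first-kind symbols [ij,l] = (1/2)(d_i g_jl + d_j g_il - d_l g_ij): [pp,p] = E_p/2 = 0, [pp,q] = F_p - E_q/2 = 0, [pq,p] = E_q/2 = 0, [pq,q] = G_p/2 = 0, [qq,p] = F_q - G_p/2 = 0, [qq,q] = G_q/2 = -16
Gamma^p_ij = (G*[ij,p] - F*[ij,q])/(EG - F^2), Gamma^q_ij = (E*[ij,q] - F*[ij,p])/(EG - F^2)

Answer: Gamma_ppp = 0, Gamma_ppq = 0, Gamma_pqq = 0, Gamma_qpp = 0, Gamma_qpq = 0, Gamma_qqq = -16/17


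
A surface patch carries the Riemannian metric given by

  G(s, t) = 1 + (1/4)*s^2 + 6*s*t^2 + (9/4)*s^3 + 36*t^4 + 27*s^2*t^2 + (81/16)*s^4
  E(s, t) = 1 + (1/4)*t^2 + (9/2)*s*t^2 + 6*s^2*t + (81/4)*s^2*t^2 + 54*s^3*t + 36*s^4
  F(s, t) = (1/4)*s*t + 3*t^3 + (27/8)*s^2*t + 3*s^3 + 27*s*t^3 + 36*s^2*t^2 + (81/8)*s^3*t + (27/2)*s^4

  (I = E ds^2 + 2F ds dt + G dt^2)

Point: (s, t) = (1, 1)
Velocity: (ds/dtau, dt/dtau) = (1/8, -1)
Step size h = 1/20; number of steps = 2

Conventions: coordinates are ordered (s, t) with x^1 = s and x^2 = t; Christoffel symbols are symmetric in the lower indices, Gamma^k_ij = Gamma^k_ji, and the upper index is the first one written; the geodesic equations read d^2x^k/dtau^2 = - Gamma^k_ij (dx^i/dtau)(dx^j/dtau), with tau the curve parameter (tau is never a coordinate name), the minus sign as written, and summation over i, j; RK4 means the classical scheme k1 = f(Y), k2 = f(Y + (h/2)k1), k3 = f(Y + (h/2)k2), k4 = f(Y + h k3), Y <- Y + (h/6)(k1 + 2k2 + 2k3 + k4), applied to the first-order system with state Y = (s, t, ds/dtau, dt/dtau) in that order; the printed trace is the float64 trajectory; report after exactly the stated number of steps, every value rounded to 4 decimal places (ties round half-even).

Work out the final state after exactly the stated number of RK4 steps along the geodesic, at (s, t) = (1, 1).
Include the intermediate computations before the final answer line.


f(Y) = (ds/dtau, dt/dtau, -Gamma^s_ij Y'^i Y'^j, -Gamma^t_ij Y'^i Y'^j) with the Gammas evaluated at the stage position; h = 0.050000; intermediate values shown to 6 dp
step 0: s = 1.0000, t = 1.0000, ds/dtau = 0.1250, dt/dtau = -1.0000
step 1:
  k1: at (s, t) = (1.000000, 1.000000), (ds/dtau, dt/dtau) = (0.125000, -1.000000); Gamma_sss = 0.914070, Gamma_sst = 0.276991, Gamma_stt = 0.664778, Gamma_tss = 0.727101, Gamma_tst = 0.220334, Gamma_ttt = 0.528801; k1 = (0.125000, -1.000000, -0.609813, -0.485078)
  k2: at (s, t) = (1.003125, 0.975000), (ds/dtau, dt/dtau) = (0.109755, -1.012127); Gamma_sss = 0.934153, Gamma_sst = 0.285169, Gamma_stt = 0.665424, Gamma_tss = 0.724100, Gamma_tst = 0.221046, Gamma_ttt = 0.515797; k2 = (0.109755, -1.012127, -0.629558, -0.487996)
  k3: at (s, t) = (1.002744, 0.974697), (ds/dtau, dt/dtau) = (0.109261, -1.012200); Gamma_sss = 0.934427, Gamma_sst = 0.285258, Gamma_stt = 0.665653, Gamma_tss = 0.724361, Gamma_tst = 0.221130, Gamma_ttt = 0.516009; k3 = (0.109261, -1.012200, -0.630053, -0.488413)
  k4: at (s, t) = (1.005463, 0.949390), (ds/dtau, dt/dtau) = (0.093497, -1.024421); Gamma_sss = 0.954785, Gamma_sst = 0.293638, Gamma_stt = 0.665791, Gamma_tss = 0.721236, Gamma_tst = 0.221811, Gamma_ttt = 0.502932; k4 = (0.093497, -1.024421, -0.650803, -0.491610)
  Y <- Y + (h/6)(k1 + 2k2 + 2k3 + k4): s = 1.0055, t = 0.9494, ds/dtau = 0.0935, dt/dtau = -1.0244
step 2:
  k1: at (s, t) = (1.005471, 0.949391), (ds/dtau, dt/dtau) = (0.093501, -1.024413); Gamma_sss = 0.954783, Gamma_sst = 0.293637, Gamma_stt = 0.665786, Gamma_tss = 0.721230, Gamma_tst = 0.221810, Gamma_ttt = 0.502925; k1 = (0.093501, -1.024413, -0.650786, -0.491594)
  k2: at (s, t) = (1.007809, 0.923781), (ds/dtau, dt/dtau) = (0.077232, -1.036702); Gamma_sss = 0.975411, Gamma_sst = 0.302222, Gamma_stt = 0.665373, Gamma_tss = 0.717972, Gamma_tst = 0.222457, Gamma_ttt = 0.489762; k2 = (0.077232, -1.036702, -0.672533, -0.495032)
  k3: at (s, t) = (1.007402, 0.923473), (ds/dtau, dt/dtau) = (0.076688, -1.036788); Gamma_sss = 0.975720, Gamma_sst = 0.302325, Gamma_stt = 0.665619, Gamma_tss = 0.718249, Gamma_tst = 0.222548, Gamma_ttt = 0.489977; k3 = (0.076688, -1.036788, -0.673157, -0.495526)
  k4: at (s, t) = (1.009305, 0.897552), (ds/dtau, dt/dtau) = (0.059844, -1.049189); Gamma_sss = 0.996660, Gamma_sst = 0.311135, Gamma_stt = 0.664657, Gamma_tss = 0.714906, Gamma_tst = 0.223178, Gamma_ttt = 0.476760; k4 = (0.059844, -1.049189, -0.696152, -0.499351)
  Y <- Y + (h/6)(k1 + 2k2 + 2k3 + k4): s = 1.0093, t = 0.8976, ds/dtau = 0.0598, dt/dtau = -1.0492

Answer: s = 1.0093, t = 0.8976, ds/dtau = 0.0598, dt/dtau = -1.0492


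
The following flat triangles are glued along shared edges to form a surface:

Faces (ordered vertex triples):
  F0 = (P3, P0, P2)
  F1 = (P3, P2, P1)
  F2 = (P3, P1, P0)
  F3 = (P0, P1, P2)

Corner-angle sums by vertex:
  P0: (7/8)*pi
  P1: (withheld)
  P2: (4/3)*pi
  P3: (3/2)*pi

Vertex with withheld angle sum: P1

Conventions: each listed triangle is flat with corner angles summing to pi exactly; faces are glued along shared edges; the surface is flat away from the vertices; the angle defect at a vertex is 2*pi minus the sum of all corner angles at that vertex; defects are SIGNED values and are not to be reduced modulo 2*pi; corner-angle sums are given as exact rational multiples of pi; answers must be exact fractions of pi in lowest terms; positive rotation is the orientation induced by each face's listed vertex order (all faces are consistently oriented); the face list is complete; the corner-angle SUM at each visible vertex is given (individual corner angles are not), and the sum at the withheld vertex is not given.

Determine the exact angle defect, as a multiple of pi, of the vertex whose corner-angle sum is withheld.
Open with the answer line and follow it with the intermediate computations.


Answer: defect(P1) = (41/24)*pi

V = 4, E = 6, F = 4; chi = V - E + F = 2
Gauss-Bonnet: total defect = 2*pi*chi = 4*pi; visible defects sum to (55/24)*pi


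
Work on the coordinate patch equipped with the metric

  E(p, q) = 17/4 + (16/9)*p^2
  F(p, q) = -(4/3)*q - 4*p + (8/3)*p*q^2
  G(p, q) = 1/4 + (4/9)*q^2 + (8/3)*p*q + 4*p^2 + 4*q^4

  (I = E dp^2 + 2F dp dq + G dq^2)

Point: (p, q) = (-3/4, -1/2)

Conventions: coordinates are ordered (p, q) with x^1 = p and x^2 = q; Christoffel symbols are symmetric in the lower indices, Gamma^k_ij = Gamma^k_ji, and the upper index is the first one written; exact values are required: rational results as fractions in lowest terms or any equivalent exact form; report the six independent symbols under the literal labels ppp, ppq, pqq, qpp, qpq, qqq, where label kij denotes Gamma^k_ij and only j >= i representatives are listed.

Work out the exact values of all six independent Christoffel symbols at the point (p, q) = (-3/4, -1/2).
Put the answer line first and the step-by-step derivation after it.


Answer: Gamma_ppp = 2336/4425, Gamma_ppq = 1672/1475, Gamma_pqq = 10268/4425, Gamma_qpp = -1912/1475, Gamma_qpq = -2772/1475, Gamma_qqq = -3656/1475

E = 21/4, F = 19/6, G = 139/36 at the point
E_p = -8/3, E_q = 0, F_p = -10/3, F_q = 2/3, G_p = -22/3, G_q = -40/9
EG - F^2 = 1475/144;  g^inv = (144/1475) * [[139/36, -19/6], [-19/6, 21/4]]
first-kind symbols [ij,l] = (1/2)(d_i g_jl + d_j g_il - d_l g_ij): [pp,p] = E_p/2 = -4/3, [pp,q] = F_p - E_q/2 = -10/3, [pq,p] = E_q/2 = 0, [pq,q] = G_p/2 = -11/3, [qq,p] = F_q - G_p/2 = 13/3, [qq,q] = G_q/2 = -20/9
Gamma^p_ij = (G*[ij,p] - F*[ij,q])/(EG - F^2), Gamma^q_ij = (E*[ij,q] - F*[ij,p])/(EG - F^2)


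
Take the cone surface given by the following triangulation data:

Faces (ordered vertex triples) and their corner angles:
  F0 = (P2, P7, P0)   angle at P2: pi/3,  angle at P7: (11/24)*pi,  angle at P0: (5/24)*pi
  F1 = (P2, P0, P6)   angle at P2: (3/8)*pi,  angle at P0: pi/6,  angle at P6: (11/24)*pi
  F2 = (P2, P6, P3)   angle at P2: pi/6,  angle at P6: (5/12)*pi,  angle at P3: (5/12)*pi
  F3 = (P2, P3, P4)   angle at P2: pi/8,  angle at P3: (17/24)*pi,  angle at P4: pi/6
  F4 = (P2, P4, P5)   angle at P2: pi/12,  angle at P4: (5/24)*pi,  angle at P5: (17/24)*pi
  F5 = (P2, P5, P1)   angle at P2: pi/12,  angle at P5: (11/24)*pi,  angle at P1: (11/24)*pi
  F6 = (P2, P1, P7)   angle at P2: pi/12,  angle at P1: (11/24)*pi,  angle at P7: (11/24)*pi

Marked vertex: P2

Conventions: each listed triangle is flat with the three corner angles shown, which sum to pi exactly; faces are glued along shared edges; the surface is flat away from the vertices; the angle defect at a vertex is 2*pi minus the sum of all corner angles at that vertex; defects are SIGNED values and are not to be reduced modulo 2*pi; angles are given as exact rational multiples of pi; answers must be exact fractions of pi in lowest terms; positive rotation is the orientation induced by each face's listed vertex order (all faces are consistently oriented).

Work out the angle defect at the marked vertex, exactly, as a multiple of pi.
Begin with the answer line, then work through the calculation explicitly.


Answer: defect(P2) = (3/4)*pi

Sum of corner angles at P2: (5/4)*pi
defect = 2*pi - (5/4)*pi


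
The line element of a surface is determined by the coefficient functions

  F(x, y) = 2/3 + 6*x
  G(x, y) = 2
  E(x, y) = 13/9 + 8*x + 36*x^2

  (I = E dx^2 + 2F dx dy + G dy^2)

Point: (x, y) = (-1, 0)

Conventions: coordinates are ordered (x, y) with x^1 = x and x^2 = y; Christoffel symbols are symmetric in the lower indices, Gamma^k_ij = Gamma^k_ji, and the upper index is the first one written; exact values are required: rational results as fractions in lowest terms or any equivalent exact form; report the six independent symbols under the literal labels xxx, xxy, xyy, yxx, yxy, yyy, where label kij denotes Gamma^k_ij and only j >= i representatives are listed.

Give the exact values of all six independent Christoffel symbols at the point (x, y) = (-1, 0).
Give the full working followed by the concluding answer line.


E = 265/9, F = -16/3, G = 2 at the point
E_x = -64, E_y = 0, F_x = 6, F_y = 0, G_x = 0, G_y = 0
EG - F^2 = 274/9;  g^inv = (9/274) * [[2, 16/3], [16/3, 265/9]]
first-kind symbols [ij,l] = (1/2)(d_i g_jl + d_j g_il - d_l g_ij): [xx,x] = E_x/2 = -32, [xx,y] = F_x - E_y/2 = 6, [xy,x] = E_y/2 = 0, [xy,y] = G_x/2 = 0, [yy,x] = F_y - G_x/2 = 0, [yy,y] = G_y/2 = 0
Gamma^x_ij = (G*[ij,x] - F*[ij,y])/(EG - F^2), Gamma^y_ij = (E*[ij,y] - F*[ij,x])/(EG - F^2)

Answer: Gamma_xxx = -144/137, Gamma_xxy = 0, Gamma_xyy = 0, Gamma_yxx = 27/137, Gamma_yxy = 0, Gamma_yyy = 0


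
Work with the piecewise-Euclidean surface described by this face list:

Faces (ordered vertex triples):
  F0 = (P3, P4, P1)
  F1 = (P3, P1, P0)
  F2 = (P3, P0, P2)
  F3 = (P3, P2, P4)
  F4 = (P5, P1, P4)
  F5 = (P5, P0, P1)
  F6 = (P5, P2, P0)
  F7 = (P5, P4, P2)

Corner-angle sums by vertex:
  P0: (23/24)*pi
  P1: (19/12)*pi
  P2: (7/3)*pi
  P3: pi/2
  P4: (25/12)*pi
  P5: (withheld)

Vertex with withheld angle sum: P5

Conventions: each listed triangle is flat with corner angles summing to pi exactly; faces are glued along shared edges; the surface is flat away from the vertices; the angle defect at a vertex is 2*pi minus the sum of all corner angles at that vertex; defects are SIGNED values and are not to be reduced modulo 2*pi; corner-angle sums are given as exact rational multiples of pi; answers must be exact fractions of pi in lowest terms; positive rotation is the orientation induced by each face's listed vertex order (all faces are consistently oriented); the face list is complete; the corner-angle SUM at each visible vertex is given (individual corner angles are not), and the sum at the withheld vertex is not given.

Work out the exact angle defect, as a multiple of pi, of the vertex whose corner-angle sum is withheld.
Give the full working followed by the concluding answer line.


V = 6, E = 12, F = 8; chi = V - E + F = 2
Gauss-Bonnet: total defect = 2*pi*chi = 4*pi; visible defects sum to (61/24)*pi

Answer: defect(P5) = (35/24)*pi


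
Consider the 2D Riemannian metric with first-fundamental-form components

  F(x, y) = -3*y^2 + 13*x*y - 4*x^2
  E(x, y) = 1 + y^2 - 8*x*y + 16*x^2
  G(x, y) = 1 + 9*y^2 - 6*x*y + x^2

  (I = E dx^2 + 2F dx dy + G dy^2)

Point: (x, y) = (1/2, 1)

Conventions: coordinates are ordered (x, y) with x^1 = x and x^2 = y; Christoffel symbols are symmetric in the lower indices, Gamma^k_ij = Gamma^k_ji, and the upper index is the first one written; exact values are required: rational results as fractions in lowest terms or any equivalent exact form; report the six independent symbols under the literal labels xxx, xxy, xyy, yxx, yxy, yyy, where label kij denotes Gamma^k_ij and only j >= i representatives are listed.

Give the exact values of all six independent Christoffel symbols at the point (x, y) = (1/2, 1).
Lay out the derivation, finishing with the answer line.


E = 2, F = 5/2, G = 29/4 at the point
E_x = 8, E_y = -2, F_x = 9, F_y = 1/2, G_x = -5, G_y = 15
EG - F^2 = 33/4;  g^inv = (4/33) * [[29/4, -5/2], [-5/2, 2]]
first-kind symbols [ij,l] = (1/2)(d_i g_jl + d_j g_il - d_l g_ij): [xx,x] = E_x/2 = 4, [xx,y] = F_x - E_y/2 = 10, [xy,x] = E_y/2 = -1, [xy,y] = G_x/2 = -5/2, [yy,x] = F_y - G_x/2 = 3, [yy,y] = G_y/2 = 15/2
Gamma^x_ij = (G*[ij,x] - F*[ij,y])/(EG - F^2), Gamma^y_ij = (E*[ij,y] - F*[ij,x])/(EG - F^2)

Answer: Gamma_xxx = 16/33, Gamma_xxy = -4/33, Gamma_xyy = 4/11, Gamma_yxx = 40/33, Gamma_yxy = -10/33, Gamma_yyy = 10/11


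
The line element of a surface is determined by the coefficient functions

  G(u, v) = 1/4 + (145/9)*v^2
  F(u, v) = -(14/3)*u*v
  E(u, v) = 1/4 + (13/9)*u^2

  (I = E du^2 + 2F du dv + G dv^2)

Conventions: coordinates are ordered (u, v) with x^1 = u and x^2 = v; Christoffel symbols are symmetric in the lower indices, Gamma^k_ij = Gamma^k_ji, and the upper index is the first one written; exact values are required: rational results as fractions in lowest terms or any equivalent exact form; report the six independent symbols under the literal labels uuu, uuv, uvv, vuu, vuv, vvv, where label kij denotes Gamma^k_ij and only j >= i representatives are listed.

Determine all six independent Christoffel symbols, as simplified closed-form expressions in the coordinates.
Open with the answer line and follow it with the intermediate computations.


Answer: Gamma_uuu = (1936*u*v^2 + 468*u)/(1936*u^2*v^2 + 468*u^2 + 5220*v^2 + 81), Gamma_uuv = 0, Gamma_uvv = -1512*u/(1936*u^2*v^2 + 468*u^2 + 5220*v^2 + 81), Gamma_vuu = -1512*v/(1936*u^2*v^2 + 468*u^2 + 5220*v^2 + 81), Gamma_vuv = 0, Gamma_vvv = (1936*u^2*v + 5220*v)/(1936*u^2*v^2 + 468*u^2 + 5220*v^2 + 81)

E = 1/4 + (13/9)*u^2; F = -(14/3)*u*v; G = 1/4 + (145/9)*v^2
Gamma^k_ij = (1/2) g^{kl} (d_i g_jl + d_j g_il - d_l g_ij), with g^inv = (1/(EG-F^2)) [[G, -F], [-F, E]]
first partials: E_u = (26/9)*u, E_v = 0, F_u = -(14/3)*v, F_v = -(14/3)*u, G_u = 0, G_v = (290/9)*v
D = EG - F^2 = 1/16 + (145/36)*v^2 + (13/36)*u^2 + (121/81)*u^2*v^2
expanded: Gamma^u_uu = (G E_u - 2F F_u + F E_v)/(2D), Gamma^u_uv = (G E_v - F G_u)/(2D), Gamma^u_vv = (2G F_v - G G_u - F G_v)/(2D), Gamma^v_uu = (2E F_u - E E_v - F E_u)/(2D), Gamma^v_uv = (E G_u - F E_v)/(2D), Gamma^v_vv = (E G_v - 2F F_v + F G_u)/(2D); substitute and cancel common factors


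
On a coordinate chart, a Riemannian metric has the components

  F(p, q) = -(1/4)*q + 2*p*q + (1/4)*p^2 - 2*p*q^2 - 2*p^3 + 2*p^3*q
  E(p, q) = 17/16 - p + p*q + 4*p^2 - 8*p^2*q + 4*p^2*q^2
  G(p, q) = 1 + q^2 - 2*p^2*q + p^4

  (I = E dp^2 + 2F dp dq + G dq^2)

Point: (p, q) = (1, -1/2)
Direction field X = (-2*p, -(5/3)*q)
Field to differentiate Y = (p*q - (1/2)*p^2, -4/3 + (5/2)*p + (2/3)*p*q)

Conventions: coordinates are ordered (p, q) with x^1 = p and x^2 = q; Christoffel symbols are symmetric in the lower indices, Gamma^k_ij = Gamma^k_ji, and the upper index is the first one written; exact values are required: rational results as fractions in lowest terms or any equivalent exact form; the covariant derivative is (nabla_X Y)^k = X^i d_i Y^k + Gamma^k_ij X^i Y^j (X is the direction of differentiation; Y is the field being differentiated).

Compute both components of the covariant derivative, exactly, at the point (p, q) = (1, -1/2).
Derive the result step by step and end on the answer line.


E = 137/16, F = -33/8, G = 13/4 at the point
E_p = 33/2, E_q = -11, F_p = -10, F_q = 23/4, G_p = 6, G_q = -3
EG - F^2 = 173/16;  g^inv = (16/173) * [[13/4, 33/8], [33/8, 137/16]]
first-kind symbols [ij,l] = (1/2)(d_i g_jl + d_j g_il - d_l g_ij): [pp,p] = E_p/2 = 33/4, [pp,q] = F_p - E_q/2 = -9/2, [pq,p] = E_q/2 = -11/2, [pq,q] = G_p/2 = 3, [qq,p] = F_q - G_p/2 = 11/4, [qq,q] = G_q/2 = -3/2
Gamma^p_ij = (G*[ij,p] - F*[ij,q])/(EG - F^2), Gamma^q_ij = (E*[ij,q] - F*[ij,p])/(EG - F^2)
Gamma_ppp = 132/173, Gamma_ppq = -88/173, Gamma_pqq = 44/173, Gamma_qpp = -72/173, Gamma_qpq = 48/173, Gamma_qqq = -24/173
X = (-2, 5/6), Y = (-1, 5/6) at the point

Answer: (nabla_X Y)^p = 21199/3114, (nabla_X Y)^q = -8408/1557


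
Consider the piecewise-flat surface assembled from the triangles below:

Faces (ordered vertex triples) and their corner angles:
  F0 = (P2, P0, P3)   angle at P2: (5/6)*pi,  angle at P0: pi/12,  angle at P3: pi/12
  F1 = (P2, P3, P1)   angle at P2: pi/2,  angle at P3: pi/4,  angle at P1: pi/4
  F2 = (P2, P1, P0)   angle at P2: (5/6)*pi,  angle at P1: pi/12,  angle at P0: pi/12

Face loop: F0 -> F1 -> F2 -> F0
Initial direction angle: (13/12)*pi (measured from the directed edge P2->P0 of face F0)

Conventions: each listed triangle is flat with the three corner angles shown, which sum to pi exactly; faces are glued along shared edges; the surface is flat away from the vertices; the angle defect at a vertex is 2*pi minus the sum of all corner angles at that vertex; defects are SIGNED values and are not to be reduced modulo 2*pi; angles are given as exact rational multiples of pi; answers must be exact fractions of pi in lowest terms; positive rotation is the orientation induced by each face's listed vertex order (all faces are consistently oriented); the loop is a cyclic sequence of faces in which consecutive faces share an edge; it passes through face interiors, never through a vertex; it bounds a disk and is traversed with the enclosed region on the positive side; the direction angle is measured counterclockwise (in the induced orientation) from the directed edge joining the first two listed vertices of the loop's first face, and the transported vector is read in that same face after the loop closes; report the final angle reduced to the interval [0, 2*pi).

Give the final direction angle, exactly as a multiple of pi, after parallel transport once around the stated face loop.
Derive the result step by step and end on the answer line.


enclosed vertex P2: corner angles sum to (13/6)*pi, defect = 2*pi - (13/6)*pi = -pi/6
the final direction is the initial angle plus the enclosed defects, taken mod 2*pi in the induced orientation
final angle = (13/12)*pi - pi/6 = (11/12)*pi (mod 2*pi)

Answer: final direction angle = (11/12)*pi


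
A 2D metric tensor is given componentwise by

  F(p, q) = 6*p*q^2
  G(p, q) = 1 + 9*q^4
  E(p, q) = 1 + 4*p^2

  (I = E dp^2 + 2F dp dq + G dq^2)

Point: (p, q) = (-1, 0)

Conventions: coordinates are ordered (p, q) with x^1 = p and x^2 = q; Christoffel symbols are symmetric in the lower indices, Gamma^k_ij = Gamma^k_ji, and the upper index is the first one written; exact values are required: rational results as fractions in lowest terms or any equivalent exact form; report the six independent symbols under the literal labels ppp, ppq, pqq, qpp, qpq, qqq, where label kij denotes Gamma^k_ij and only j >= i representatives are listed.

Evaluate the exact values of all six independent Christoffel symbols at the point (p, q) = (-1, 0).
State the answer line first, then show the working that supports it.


Answer: Gamma_ppp = -4/5, Gamma_ppq = 0, Gamma_pqq = 0, Gamma_qpp = 0, Gamma_qpq = 0, Gamma_qqq = 0

E = 5, F = 0, G = 1 at the point
E_p = -8, E_q = 0, F_p = 0, F_q = 0, G_p = 0, G_q = 0
EG - F^2 = 5;  g^inv = (1/5) * [[1, 0], [0, 5]]
first-kind symbols [ij,l] = (1/2)(d_i g_jl + d_j g_il - d_l g_ij): [pp,p] = E_p/2 = -4, [pp,q] = F_p - E_q/2 = 0, [pq,p] = E_q/2 = 0, [pq,q] = G_p/2 = 0, [qq,p] = F_q - G_p/2 = 0, [qq,q] = G_q/2 = 0
Gamma^p_ij = (G*[ij,p] - F*[ij,q])/(EG - F^2), Gamma^q_ij = (E*[ij,q] - F*[ij,p])/(EG - F^2)


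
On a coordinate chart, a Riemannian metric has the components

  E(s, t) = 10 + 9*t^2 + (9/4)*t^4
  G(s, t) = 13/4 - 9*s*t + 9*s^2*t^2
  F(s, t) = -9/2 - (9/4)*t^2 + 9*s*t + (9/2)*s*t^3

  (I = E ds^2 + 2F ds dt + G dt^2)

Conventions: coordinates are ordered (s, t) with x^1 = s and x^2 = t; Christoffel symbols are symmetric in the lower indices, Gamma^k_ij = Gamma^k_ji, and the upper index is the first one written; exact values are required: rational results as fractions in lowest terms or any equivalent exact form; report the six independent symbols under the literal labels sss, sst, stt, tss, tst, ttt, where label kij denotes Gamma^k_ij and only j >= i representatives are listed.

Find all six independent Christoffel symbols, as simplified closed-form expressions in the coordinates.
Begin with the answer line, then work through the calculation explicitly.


Answer: Gamma_sss = 0, Gamma_sst = (18*t^3 + 36*t)/(36*s^2*t^2 - 36*s*t + 9*t^4 + 36*t^2 + 49), Gamma_stt = (18*s*t^2 + 36*s)/(36*s^2*t^2 - 36*s*t + 9*t^4 + 36*t^2 + 49), Gamma_tss = 0, Gamma_tst = (36*s*t^2 - 18*t)/(36*s^2*t^2 - 36*s*t + 9*t^4 + 36*t^2 + 49), Gamma_ttt = (36*s^2*t - 18*s)/(36*s^2*t^2 - 36*s*t + 9*t^4 + 36*t^2 + 49)

E = 10 + 9*t^2 + (9/4)*t^4; F = -9/2 - (9/4)*t^2 + 9*s*t + (9/2)*s*t^3; G = 13/4 - 9*s*t + 9*s^2*t^2
Gamma^k_ij = (1/2) g^{kl} (d_i g_jl + d_j g_il - d_l g_ij), with g^inv = (1/(EG-F^2)) [[G, -F], [-F, E]]
first partials: E_s = 0, E_t = 18*t + 9*t^3, F_s = 9*t + (9/2)*t^3, F_t = -(9/2)*t + 9*s + (27/2)*s*t^2, G_s = -9*t + 18*s*t^2, G_t = -9*s + 18*s^2*t
D = EG - F^2 = 49/4 + 9*t^2 - 9*s*t + (9/4)*t^4 + 9*s^2*t^2
expanded: Gamma^s_ss = (G E_s - 2F F_s + F E_t)/(2D), Gamma^s_st = (G E_t - F G_s)/(2D), Gamma^s_tt = (2G F_t - G G_s - F G_t)/(2D), Gamma^t_ss = (2E F_s - E E_t - F E_s)/(2D), Gamma^t_st = (E G_s - F E_t)/(2D), Gamma^t_tt = (E G_t - 2F F_t + F G_s)/(2D); substitute and cancel common factors


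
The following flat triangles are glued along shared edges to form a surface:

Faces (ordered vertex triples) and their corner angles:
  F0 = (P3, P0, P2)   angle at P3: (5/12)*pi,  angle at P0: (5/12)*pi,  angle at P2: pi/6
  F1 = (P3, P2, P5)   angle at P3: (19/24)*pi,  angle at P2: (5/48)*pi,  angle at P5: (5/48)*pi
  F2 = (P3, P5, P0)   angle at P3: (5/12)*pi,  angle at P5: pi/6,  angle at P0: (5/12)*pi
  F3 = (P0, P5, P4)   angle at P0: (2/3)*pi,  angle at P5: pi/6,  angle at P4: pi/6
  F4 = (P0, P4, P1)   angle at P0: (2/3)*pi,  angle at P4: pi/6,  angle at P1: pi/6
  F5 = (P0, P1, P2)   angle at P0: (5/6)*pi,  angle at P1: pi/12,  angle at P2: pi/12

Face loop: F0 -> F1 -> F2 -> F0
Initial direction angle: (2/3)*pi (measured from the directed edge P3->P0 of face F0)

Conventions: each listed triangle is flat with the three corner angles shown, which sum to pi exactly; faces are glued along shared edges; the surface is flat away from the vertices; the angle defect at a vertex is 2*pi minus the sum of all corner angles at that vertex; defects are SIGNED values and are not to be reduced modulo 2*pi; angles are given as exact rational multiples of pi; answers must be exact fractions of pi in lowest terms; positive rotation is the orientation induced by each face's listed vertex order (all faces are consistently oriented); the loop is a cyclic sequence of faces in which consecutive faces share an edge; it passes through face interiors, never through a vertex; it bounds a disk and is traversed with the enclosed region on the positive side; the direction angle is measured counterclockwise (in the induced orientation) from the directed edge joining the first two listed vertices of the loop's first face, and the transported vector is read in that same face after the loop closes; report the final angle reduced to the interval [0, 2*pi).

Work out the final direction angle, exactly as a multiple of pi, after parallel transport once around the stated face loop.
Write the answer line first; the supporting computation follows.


Answer: final direction angle = (25/24)*pi

enclosed vertex P3: corner angles sum to (13/8)*pi, defect = 2*pi - (13/8)*pi = (3/8)*pi
the final direction is the initial angle plus the enclosed defects, taken mod 2*pi in the induced orientation
final angle = (2/3)*pi + (3/8)*pi = (25/24)*pi (mod 2*pi)


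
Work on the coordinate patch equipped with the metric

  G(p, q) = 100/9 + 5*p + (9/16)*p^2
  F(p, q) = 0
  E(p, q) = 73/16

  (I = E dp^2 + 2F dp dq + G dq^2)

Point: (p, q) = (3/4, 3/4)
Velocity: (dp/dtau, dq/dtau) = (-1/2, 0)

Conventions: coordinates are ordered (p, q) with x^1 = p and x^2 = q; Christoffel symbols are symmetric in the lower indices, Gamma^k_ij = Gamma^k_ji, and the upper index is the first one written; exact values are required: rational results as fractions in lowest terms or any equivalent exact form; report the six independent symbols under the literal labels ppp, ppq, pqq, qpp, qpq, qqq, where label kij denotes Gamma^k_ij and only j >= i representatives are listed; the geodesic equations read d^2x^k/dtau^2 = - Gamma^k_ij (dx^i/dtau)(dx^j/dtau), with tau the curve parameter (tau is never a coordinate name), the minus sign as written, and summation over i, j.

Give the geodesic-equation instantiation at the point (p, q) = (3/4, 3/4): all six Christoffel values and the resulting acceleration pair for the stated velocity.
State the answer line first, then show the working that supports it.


Answer: Gamma_ppp = 0, Gamma_ppq = 0, Gamma_pqq = -187/292, Gamma_qpp = 0, Gamma_qpq = 36/187, Gamma_qqq = 0; accelerations (d^2p/dtau^2, d^2q/dtau^2) = (0, 0)

E = 73/16, F = 0, G = 34969/2304 at the point
E_p = 0, E_q = 0, F_p = 0, F_q = 0, G_p = 187/32, G_q = 0
EG - F^2 = 2552737/36864;  g^inv = (36864/2552737) * [[34969/2304, 0], [0, 73/16]]
first-kind symbols [ij,l] = (1/2)(d_i g_jl + d_j g_il - d_l g_ij): [pp,p] = E_p/2 = 0, [pp,q] = F_p - E_q/2 = 0, [pq,p] = E_q/2 = 0, [pq,q] = G_p/2 = 187/64, [qq,p] = F_q - G_p/2 = -187/64, [qq,q] = G_q/2 = 0
Gamma^p_ij = (G*[ij,p] - F*[ij,q])/(EG - F^2), Gamma^q_ij = (E*[ij,q] - F*[ij,p])/(EG - F^2)
Gamma_ppp = 0, Gamma_ppq = 0, Gamma_pqq = -187/292, Gamma_qpp = 0, Gamma_qpq = 36/187, Gamma_qqq = 0
d^2p/dtau^2 = -(Gamma_ppp*(-1/2)^2 + 2*Gamma_ppq*(-1/2)*(0) + Gamma_pqq*(0)^2) = 0
d^2q/dtau^2 = -(Gamma_qpp*(-1/2)^2 + 2*Gamma_qpq*(-1/2)*(0) + Gamma_qqq*(0)^2) = 0


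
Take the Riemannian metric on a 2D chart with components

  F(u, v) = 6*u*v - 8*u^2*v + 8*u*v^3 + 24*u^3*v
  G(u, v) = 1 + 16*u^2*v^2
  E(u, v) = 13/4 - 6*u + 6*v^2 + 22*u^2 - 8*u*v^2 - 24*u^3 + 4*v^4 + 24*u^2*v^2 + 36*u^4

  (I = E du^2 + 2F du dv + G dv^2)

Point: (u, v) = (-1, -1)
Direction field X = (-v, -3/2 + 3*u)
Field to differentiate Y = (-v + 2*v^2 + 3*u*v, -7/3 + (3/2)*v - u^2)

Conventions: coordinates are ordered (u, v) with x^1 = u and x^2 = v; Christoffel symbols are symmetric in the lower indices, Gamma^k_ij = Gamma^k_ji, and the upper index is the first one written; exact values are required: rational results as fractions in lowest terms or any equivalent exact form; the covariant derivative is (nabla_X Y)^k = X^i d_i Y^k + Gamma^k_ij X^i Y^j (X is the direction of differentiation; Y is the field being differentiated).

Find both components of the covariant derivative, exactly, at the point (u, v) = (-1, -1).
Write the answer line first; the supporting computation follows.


Answer: (nabla_X Y)^u = 53077/1791, (nabla_X Y)^v = -42413/7164

E = 533/4, F = 46, G = 17 at the point
E_u = -322, E_v = -92, F_u = -102, F_v = -62, G_u = -32, G_v = -32
EG - F^2 = 597/4;  g^inv = (4/597) * [[17, -46], [-46, 533/4]]
first-kind symbols [ij,l] = (1/2)(d_i g_jl + d_j g_il - d_l g_ij): [uu,u] = E_u/2 = -161, [uu,v] = F_u - E_v/2 = -56, [uv,u] = E_v/2 = -46, [uv,v] = G_u/2 = -16, [vv,u] = F_v - G_u/2 = -46, [vv,v] = G_v/2 = -16
Gamma^u_ij = (G*[ij,u] - F*[ij,v])/(EG - F^2), Gamma^v_ij = (E*[ij,v] - F*[ij,u])/(EG - F^2)
Gamma_uuu = -644/597, Gamma_uuv = -184/597, Gamma_uvv = -184/597, Gamma_vuu = -224/597, Gamma_vuv = -64/597, Gamma_vvv = -64/597
X = (1, -9/2), Y = (6, -29/6) at the point


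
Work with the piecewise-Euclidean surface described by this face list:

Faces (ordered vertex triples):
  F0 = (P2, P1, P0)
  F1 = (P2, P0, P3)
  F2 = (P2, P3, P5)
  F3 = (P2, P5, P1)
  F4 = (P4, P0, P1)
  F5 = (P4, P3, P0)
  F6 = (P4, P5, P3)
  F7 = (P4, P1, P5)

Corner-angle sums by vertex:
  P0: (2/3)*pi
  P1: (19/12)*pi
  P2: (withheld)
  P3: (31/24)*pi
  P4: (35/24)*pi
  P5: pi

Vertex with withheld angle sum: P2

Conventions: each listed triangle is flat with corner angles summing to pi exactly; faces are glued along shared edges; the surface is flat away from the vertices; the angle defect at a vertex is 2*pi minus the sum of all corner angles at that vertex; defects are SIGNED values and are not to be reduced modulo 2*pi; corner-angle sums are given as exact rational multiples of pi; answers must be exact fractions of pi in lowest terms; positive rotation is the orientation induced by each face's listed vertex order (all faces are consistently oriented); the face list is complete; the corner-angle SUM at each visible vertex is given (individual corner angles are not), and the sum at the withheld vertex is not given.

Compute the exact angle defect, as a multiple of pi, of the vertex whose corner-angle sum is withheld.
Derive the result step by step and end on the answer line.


V = 6, E = 12, F = 8; chi = V - E + F = 2
Gauss-Bonnet: total defect = 2*pi*chi = 4*pi; visible defects sum to 4*pi

Answer: defect(P2) = 0
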